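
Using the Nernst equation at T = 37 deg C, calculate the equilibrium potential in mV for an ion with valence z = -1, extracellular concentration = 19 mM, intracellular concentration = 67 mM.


E = (RT/(zF)) * ln(C_out/C_in)
T = 37 + 273.15 = 310.15 K
E = (8.314 * 310.15 / (-1 * 96485)) * ln(19/67)
E = 33.68 mV


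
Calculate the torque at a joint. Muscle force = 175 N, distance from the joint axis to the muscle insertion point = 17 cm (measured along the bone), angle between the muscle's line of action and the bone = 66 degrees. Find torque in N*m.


Torque = F * d * sin(theta)   (moment arm = d*sin(theta))
d = 17 cm = 0.17 m
Torque = 175 * 0.17 * sin(66)
Torque = 27.18 N*m


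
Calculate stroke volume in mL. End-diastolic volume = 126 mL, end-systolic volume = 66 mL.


SV = EDV - ESV
SV = 126 - 66
SV = 60 mL


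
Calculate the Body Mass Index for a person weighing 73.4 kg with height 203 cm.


BMI = weight / height^2
height = 203 cm = 2.03 m
BMI = 73.4 / 2.03^2
BMI = 17.81 kg/m^2


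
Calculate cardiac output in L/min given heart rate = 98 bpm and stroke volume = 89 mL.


CO = HR * SV
CO = 98 * 89 / 1000
CO = 8.722 L/min


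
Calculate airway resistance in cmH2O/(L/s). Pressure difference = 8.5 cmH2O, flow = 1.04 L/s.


R = dP / flow
R = 8.5 / 1.04
R = 8.173 cmH2O/(L/s)


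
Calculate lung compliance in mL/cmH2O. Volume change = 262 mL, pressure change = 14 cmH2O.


C = dV / dP
C = 262 / 14
C = 18.71 mL/cmH2O


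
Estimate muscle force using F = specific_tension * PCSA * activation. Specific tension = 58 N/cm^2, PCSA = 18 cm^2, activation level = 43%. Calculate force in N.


F = sigma * PCSA * activation
F = 58 * 18 * 0.43
F = 448.9 N


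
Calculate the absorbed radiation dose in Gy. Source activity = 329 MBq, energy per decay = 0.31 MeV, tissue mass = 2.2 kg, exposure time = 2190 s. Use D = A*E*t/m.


A = 329 MBq = 3.2900e+08 Bq
E = 0.31 MeV = 4.9662e-14 J
D = A*E*t/m = 3.2900e+08*4.9662e-14*2190/2.2
D = 0.01626 Gy


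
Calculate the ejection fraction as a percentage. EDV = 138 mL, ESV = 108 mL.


SV = EDV - ESV = 138 - 108 = 30 mL
EF = SV/EDV * 100 = 30/138 * 100
EF = 21.74%


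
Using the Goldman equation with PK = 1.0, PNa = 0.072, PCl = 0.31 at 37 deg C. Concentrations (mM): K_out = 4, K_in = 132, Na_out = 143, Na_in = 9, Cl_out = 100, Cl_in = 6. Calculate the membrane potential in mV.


Vm = (RT/F)*ln((PK*Ko + PNa*Nao + PCl*Cli)/(PK*Ki + PNa*Nai + PCl*Clo))
Numer = 16.156, Denom = 163.648
Vm = -61.88 mV


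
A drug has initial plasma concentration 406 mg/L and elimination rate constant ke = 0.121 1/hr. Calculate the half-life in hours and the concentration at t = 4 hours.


t_half = ln(2) / ke = 0.693147 / 0.121 = 5.728 hr
C(t) = C0 * exp(-ke*t) = 406 * exp(-0.121*4)
C(4) = 250.2 mg/L


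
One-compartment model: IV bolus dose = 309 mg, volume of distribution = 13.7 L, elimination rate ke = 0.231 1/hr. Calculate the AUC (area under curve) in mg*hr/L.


C0 = Dose/Vd = 309/13.7 = 22.5547 mg/L
AUC = C0/ke = 22.5547/0.231
AUC = 97.64 mg*hr/L


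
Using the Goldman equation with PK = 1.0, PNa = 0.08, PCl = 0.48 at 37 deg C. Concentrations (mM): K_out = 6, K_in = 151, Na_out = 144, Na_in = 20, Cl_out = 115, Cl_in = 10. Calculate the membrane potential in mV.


Vm = (RT/F)*ln((PK*Ko + PNa*Nao + PCl*Cli)/(PK*Ki + PNa*Nai + PCl*Clo))
Numer = 22.32, Denom = 207.8
Vm = -59.63 mV


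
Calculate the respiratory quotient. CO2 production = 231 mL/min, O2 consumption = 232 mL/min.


RQ = VCO2 / VO2
RQ = 231 / 232
RQ = 0.9957


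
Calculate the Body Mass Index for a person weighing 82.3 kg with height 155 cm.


BMI = weight / height^2
height = 155 cm = 1.55 m
BMI = 82.3 / 1.55^2
BMI = 34.26 kg/m^2


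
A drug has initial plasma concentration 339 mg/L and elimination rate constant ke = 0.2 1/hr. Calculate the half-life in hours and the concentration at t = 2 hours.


t_half = ln(2) / ke = 0.693147 / 0.2 = 3.466 hr
C(t) = C0 * exp(-ke*t) = 339 * exp(-0.2*2)
C(2) = 227.2 mg/L


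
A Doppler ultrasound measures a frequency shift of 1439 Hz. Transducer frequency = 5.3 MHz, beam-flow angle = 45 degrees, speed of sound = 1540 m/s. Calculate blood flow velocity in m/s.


v = fd * c / (2 * f0 * cos(theta))
v = 1439 * 1540 / (2 * 5.3000e+06 * cos(45))
v = 0.2957 m/s


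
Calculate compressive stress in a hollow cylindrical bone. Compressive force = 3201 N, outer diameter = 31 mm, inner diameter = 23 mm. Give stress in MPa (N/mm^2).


A = pi*(r_o^2 - r_i^2)
r_o = 15.5 mm, r_i = 11.5 mm
A = 339.292 mm^2
sigma = F/A = 3201 / 339.292
sigma = 9.434 MPa


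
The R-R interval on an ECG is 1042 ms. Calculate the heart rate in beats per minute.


HR = 60 / RR_interval(s)
RR = 1042 ms = 1.042 s
HR = 60 / 1.042 = 57.58 bpm


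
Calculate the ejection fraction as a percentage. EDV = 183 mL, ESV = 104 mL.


SV = EDV - ESV = 183 - 104 = 79 mL
EF = SV/EDV * 100 = 79/183 * 100
EF = 43.17%


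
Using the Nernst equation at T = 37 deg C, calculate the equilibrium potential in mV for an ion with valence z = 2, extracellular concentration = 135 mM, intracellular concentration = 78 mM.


E = (RT/(zF)) * ln(C_out/C_in)
T = 37 + 273.15 = 310.15 K
E = (8.314 * 310.15 / (2 * 96485)) * ln(135/78)
E = 7.33 mV


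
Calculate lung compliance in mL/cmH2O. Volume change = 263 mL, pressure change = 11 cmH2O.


C = dV / dP
C = 263 / 11
C = 23.91 mL/cmH2O


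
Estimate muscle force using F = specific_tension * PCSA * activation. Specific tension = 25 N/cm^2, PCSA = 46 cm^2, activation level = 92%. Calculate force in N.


F = sigma * PCSA * activation
F = 25 * 46 * 0.92
F = 1058 N


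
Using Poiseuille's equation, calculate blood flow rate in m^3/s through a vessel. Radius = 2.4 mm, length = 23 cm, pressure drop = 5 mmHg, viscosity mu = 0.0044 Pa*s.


Q = pi*r^4*dP / (8*mu*L)
r = 0.0024 m, L = 0.23 m
dP = 5 mmHg = 666.61 Pa
Q = 8.5822e-06 m^3/s


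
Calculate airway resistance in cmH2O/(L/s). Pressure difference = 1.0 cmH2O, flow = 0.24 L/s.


R = dP / flow
R = 1.0 / 0.24
R = 4.167 cmH2O/(L/s)


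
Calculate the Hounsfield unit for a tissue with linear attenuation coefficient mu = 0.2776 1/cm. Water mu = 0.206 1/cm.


HU = ((mu_tissue - mu_water) / mu_water) * 1000
HU = ((0.2776 - 0.206) / 0.206) * 1000
HU = 347.6


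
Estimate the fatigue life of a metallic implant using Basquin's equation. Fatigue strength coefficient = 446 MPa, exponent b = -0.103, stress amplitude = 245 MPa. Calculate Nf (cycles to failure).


sigma_a = sigma_f' * (2Nf)^b
2Nf = (sigma_a/sigma_f')^(1/b)
2Nf = (245/446)^(1/-0.103)
2Nf = 335.66838
Nf = 167.8


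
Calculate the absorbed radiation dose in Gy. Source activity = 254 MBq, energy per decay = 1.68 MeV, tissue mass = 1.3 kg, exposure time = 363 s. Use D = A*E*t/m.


A = 254 MBq = 2.5400e+08 Bq
E = 1.68 MeV = 2.69136e-13 J
D = A*E*t/m = 2.5400e+08*2.69136e-13*363/1.3
D = 0.01909 Gy


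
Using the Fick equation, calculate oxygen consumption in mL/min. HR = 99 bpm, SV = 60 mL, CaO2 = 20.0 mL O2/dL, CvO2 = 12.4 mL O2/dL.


CO = HR*SV = 99*60/1000 = 5.94 L/min
a-v O2 diff = 20.0 - 12.4 = 7.6 mL/dL
VO2 = CO * (CaO2-CvO2) * 10 dL/L
VO2 = 5.94 * 7.6 * 10
VO2 = 451.4 mL/min


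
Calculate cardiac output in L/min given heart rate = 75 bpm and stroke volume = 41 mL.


CO = HR * SV
CO = 75 * 41 / 1000
CO = 3.075 L/min


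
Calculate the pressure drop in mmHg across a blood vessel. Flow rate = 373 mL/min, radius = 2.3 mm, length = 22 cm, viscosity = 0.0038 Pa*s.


dP = 8*mu*L*Q / (pi*r^4)
Q = 373 mL/min = 6.21667e-06 m^3/s
dP = 472.926 Pa = 472.926 / 133.322 mmHg = 3.547 mmHg


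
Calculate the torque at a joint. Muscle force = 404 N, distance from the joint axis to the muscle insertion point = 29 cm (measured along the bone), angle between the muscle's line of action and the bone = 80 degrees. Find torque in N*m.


Torque = F * d * sin(theta)   (moment arm = d*sin(theta))
d = 29 cm = 0.29 m
Torque = 404 * 0.29 * sin(80)
Torque = 115.4 N*m


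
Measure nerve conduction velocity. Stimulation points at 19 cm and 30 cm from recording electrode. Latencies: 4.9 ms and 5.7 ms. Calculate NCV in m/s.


Distance = (30 - 19) / 100 = 0.11 m
dt = (5.7 - 4.9) / 1000 = 8.0000e-04 s
NCV = dist / dt = 137.5 m/s


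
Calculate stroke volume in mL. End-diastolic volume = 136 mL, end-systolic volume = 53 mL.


SV = EDV - ESV
SV = 136 - 53
SV = 83 mL


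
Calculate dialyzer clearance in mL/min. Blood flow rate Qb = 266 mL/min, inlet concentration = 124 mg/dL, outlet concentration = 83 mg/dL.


K = Qb * (Cb_in - Cb_out) / Cb_in
K = 266 * (124 - 83) / 124
K = 87.95 mL/min


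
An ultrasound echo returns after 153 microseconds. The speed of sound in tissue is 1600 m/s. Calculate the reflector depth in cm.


depth = c * t / 2
t = 153 us = 1.5300e-04 s
depth = 1600 * 1.5300e-04 / 2
depth = 0.1224 m = 12.24 cm


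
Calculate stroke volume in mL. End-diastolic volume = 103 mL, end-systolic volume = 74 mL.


SV = EDV - ESV
SV = 103 - 74
SV = 29 mL


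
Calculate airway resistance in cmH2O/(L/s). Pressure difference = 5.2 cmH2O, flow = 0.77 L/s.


R = dP / flow
R = 5.2 / 0.77
R = 6.753 cmH2O/(L/s)


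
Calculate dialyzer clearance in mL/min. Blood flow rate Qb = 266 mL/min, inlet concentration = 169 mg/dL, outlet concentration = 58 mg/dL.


K = Qb * (Cb_in - Cb_out) / Cb_in
K = 266 * (169 - 58) / 169
K = 174.7 mL/min


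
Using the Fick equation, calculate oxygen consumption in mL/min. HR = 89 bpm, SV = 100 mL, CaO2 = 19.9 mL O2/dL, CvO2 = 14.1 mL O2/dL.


CO = HR*SV = 89*100/1000 = 8.9 L/min
a-v O2 diff = 19.9 - 14.1 = 5.8 mL/dL
VO2 = CO * (CaO2-CvO2) * 10 dL/L
VO2 = 8.9 * 5.8 * 10
VO2 = 516.2 mL/min


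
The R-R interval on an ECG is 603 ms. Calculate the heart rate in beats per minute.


HR = 60 / RR_interval(s)
RR = 603 ms = 0.603 s
HR = 60 / 0.603 = 99.5 bpm


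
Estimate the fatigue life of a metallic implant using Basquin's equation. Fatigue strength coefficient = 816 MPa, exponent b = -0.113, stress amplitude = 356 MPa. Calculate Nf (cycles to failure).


sigma_a = sigma_f' * (2Nf)^b
2Nf = (sigma_a/sigma_f')^(1/b)
2Nf = (356/816)^(1/-0.113)
2Nf = 1541.5798
Nf = 770.8


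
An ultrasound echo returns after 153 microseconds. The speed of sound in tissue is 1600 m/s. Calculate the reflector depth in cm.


depth = c * t / 2
t = 153 us = 1.5300e-04 s
depth = 1600 * 1.5300e-04 / 2
depth = 0.1224 m = 12.24 cm


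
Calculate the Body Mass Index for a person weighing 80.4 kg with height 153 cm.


BMI = weight / height^2
height = 153 cm = 1.53 m
BMI = 80.4 / 1.53^2
BMI = 34.35 kg/m^2


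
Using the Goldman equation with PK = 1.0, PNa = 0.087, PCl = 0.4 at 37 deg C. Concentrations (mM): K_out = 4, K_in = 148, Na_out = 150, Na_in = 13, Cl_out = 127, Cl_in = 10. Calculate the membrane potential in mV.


Vm = (RT/F)*ln((PK*Ko + PNa*Nao + PCl*Cli)/(PK*Ki + PNa*Nai + PCl*Clo))
Numer = 21.05, Denom = 199.931
Vm = -60.16 mV


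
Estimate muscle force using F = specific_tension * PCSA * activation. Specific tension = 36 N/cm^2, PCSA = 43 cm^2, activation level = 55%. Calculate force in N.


F = sigma * PCSA * activation
F = 36 * 43 * 0.55
F = 851.4 N


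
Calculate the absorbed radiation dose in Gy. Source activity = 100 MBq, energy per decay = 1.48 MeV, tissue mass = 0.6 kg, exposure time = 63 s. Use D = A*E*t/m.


A = 100 MBq = 1.0000e+08 Bq
E = 1.48 MeV = 2.37096e-13 J
D = A*E*t/m = 1.0000e+08*2.37096e-13*63/0.6
D = 0.00249 Gy


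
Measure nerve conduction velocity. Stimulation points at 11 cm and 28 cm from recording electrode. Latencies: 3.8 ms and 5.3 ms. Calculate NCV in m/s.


Distance = (28 - 11) / 100 = 0.17 m
dt = (5.3 - 3.8) / 1000 = 0.0015 s
NCV = dist / dt = 113.3 m/s


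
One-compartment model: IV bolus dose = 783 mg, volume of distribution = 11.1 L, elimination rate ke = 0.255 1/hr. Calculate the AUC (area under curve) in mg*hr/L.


C0 = Dose/Vd = 783/11.1 = 70.5405 mg/L
AUC = C0/ke = 70.5405/0.255
AUC = 276.6 mg*hr/L


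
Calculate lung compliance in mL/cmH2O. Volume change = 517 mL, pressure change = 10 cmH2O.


C = dV / dP
C = 517 / 10
C = 51.7 mL/cmH2O


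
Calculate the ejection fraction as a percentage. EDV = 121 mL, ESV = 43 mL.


SV = EDV - ESV = 121 - 43 = 78 mL
EF = SV/EDV * 100 = 78/121 * 100
EF = 64.46%


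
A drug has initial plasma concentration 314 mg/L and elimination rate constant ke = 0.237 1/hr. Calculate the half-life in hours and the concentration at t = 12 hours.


t_half = ln(2) / ke = 0.693147 / 0.237 = 2.925 hr
C(t) = C0 * exp(-ke*t) = 314 * exp(-0.237*12)
C(12) = 18.27 mg/L


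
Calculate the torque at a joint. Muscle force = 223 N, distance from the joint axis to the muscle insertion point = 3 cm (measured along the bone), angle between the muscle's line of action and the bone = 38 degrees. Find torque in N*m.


Torque = F * d * sin(theta)   (moment arm = d*sin(theta))
d = 3 cm = 0.03 m
Torque = 223 * 0.03 * sin(38)
Torque = 4.119 N*m


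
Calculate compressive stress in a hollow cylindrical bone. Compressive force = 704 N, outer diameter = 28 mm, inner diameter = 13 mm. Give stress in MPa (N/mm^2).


A = pi*(r_o^2 - r_i^2)
r_o = 14 mm, r_i = 6.5 mm
A = 483.02 mm^2
sigma = F/A = 704 / 483.02
sigma = 1.457 MPa


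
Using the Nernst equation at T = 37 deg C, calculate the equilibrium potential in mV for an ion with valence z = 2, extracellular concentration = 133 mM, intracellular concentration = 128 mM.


E = (RT/(zF)) * ln(C_out/C_in)
T = 37 + 273.15 = 310.15 K
E = (8.314 * 310.15 / (2 * 96485)) * ln(133/128)
E = 0.512 mV


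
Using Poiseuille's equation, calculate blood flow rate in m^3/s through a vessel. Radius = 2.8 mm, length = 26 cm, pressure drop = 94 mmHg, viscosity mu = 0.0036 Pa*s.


Q = pi*r^4*dP / (8*mu*L)
r = 0.0028 m, L = 0.26 m
dP = 94 mmHg = 12532.268 Pa
Q = 3.2318e-04 m^3/s


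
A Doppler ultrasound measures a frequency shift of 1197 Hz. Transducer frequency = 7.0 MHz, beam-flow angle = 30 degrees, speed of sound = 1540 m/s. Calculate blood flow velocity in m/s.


v = fd * c / (2 * f0 * cos(theta))
v = 1197 * 1540 / (2 * 7.0000e+06 * cos(30))
v = 0.152 m/s


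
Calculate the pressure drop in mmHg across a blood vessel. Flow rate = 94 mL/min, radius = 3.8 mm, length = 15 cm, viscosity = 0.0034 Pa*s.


dP = 8*mu*L*Q / (pi*r^4)
Q = 94 mL/min = 1.56667e-06 m^3/s
dP = 9.75783 Pa = 9.75783 / 133.322 mmHg = 0.07319 mmHg


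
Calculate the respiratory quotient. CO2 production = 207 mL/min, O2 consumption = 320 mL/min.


RQ = VCO2 / VO2
RQ = 207 / 320
RQ = 0.6469


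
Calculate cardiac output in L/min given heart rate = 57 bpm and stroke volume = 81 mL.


CO = HR * SV
CO = 57 * 81 / 1000
CO = 4.617 L/min


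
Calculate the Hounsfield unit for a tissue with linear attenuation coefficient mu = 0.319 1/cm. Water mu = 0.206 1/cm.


HU = ((mu_tissue - mu_water) / mu_water) * 1000
HU = ((0.319 - 0.206) / 0.206) * 1000
HU = 548.5


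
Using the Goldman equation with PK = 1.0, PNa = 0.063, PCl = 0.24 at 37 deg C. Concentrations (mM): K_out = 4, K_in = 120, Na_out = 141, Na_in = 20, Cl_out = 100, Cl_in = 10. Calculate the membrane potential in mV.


Vm = (RT/F)*ln((PK*Ko + PNa*Nao + PCl*Cli)/(PK*Ki + PNa*Nai + PCl*Clo))
Numer = 15.283, Denom = 145.26
Vm = -60.18 mV


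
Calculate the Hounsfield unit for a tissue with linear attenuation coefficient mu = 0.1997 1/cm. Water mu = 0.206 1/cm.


HU = ((mu_tissue - mu_water) / mu_water) * 1000
HU = ((0.1997 - 0.206) / 0.206) * 1000
HU = -30.58


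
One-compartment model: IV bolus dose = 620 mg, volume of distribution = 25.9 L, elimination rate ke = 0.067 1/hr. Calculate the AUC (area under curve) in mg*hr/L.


C0 = Dose/Vd = 620/25.9 = 23.9382 mg/L
AUC = C0/ke = 23.9382/0.067
AUC = 357.3 mg*hr/L


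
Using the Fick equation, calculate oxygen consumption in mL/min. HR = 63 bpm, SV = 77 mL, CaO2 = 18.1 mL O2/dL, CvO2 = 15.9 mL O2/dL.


CO = HR*SV = 63*77/1000 = 4.851 L/min
a-v O2 diff = 18.1 - 15.9 = 2.2 mL/dL
VO2 = CO * (CaO2-CvO2) * 10 dL/L
VO2 = 4.851 * 2.2 * 10
VO2 = 106.7 mL/min


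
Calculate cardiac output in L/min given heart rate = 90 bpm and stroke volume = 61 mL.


CO = HR * SV
CO = 90 * 61 / 1000
CO = 5.49 L/min


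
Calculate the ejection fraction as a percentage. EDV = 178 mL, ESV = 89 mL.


SV = EDV - ESV = 178 - 89 = 89 mL
EF = SV/EDV * 100 = 89/178 * 100
EF = 50%


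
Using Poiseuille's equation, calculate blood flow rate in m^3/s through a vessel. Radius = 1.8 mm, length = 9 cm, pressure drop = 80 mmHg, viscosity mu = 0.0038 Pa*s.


Q = pi*r^4*dP / (8*mu*L)
r = 0.0018 m, L = 0.09 m
dP = 80 mmHg = 10665.76 Pa
Q = 1.2856e-04 m^3/s


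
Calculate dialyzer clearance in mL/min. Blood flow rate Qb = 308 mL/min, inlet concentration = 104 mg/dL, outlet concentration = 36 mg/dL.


K = Qb * (Cb_in - Cb_out) / Cb_in
K = 308 * (104 - 36) / 104
K = 201.4 mL/min


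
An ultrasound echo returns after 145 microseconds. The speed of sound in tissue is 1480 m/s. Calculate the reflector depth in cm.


depth = c * t / 2
t = 145 us = 1.4500e-04 s
depth = 1480 * 1.4500e-04 / 2
depth = 0.1073 m = 10.73 cm


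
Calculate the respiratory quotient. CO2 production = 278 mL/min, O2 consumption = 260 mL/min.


RQ = VCO2 / VO2
RQ = 278 / 260
RQ = 1.069


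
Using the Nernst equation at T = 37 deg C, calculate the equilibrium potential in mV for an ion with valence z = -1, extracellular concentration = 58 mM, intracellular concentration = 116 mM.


E = (RT/(zF)) * ln(C_out/C_in)
T = 37 + 273.15 = 310.15 K
E = (8.314 * 310.15 / (-1 * 96485)) * ln(58/116)
E = 18.52 mV


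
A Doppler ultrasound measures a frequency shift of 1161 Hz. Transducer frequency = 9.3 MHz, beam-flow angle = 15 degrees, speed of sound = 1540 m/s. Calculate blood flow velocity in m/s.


v = fd * c / (2 * f0 * cos(theta))
v = 1161 * 1540 / (2 * 9.3000e+06 * cos(15))
v = 0.09952 m/s


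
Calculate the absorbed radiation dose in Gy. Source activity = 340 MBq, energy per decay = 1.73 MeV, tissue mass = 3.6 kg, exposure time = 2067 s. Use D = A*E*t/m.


A = 340 MBq = 3.4000e+08 Bq
E = 1.73 MeV = 2.77146e-13 J
D = A*E*t/m = 3.4000e+08*2.77146e-13*2067/3.6
D = 0.0541 Gy


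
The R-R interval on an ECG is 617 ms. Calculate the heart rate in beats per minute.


HR = 60 / RR_interval(s)
RR = 617 ms = 0.617 s
HR = 60 / 0.617 = 97.24 bpm


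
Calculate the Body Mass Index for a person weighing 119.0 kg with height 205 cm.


BMI = weight / height^2
height = 205 cm = 2.05 m
BMI = 119.0 / 2.05^2
BMI = 28.32 kg/m^2


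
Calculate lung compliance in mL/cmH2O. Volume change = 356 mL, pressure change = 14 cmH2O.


C = dV / dP
C = 356 / 14
C = 25.43 mL/cmH2O


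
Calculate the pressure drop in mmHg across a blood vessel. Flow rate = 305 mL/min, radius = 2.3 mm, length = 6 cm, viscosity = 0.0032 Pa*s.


dP = 8*mu*L*Q / (pi*r^4)
Q = 305 mL/min = 5.08333e-06 m^3/s
dP = 88.8134 Pa = 88.8134 / 133.322 mmHg = 0.6662 mmHg


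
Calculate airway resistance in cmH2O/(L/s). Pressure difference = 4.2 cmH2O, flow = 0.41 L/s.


R = dP / flow
R = 4.2 / 0.41
R = 10.24 cmH2O/(L/s)


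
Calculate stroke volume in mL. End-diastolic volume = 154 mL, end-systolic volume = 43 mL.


SV = EDV - ESV
SV = 154 - 43
SV = 111 mL


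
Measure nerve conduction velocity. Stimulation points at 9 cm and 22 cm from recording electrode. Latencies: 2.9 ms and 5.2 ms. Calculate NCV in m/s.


Distance = (22 - 9) / 100 = 0.13 m
dt = (5.2 - 2.9) / 1000 = 0.0023 s
NCV = dist / dt = 56.52 m/s


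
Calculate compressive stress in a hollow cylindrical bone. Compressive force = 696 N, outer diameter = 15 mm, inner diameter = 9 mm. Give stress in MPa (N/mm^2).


A = pi*(r_o^2 - r_i^2)
r_o = 7.5 mm, r_i = 4.5 mm
A = 113.097 mm^2
sigma = F/A = 696 / 113.097
sigma = 6.154 MPa


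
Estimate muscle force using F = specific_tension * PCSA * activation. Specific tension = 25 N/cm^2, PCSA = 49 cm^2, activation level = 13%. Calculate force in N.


F = sigma * PCSA * activation
F = 25 * 49 * 0.13
F = 159.2 N


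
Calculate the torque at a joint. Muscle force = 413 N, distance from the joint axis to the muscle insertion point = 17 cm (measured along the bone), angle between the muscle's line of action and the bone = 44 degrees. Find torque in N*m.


Torque = F * d * sin(theta)   (moment arm = d*sin(theta))
d = 17 cm = 0.17 m
Torque = 413 * 0.17 * sin(44)
Torque = 48.77 N*m


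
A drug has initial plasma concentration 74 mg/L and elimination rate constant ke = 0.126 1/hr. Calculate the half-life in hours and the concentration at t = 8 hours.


t_half = ln(2) / ke = 0.693147 / 0.126 = 5.501 hr
C(t) = C0 * exp(-ke*t) = 74 * exp(-0.126*8)
C(8) = 27.01 mg/L


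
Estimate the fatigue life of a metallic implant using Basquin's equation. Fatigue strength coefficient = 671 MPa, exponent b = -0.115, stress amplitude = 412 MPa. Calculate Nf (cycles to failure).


sigma_a = sigma_f' * (2Nf)^b
2Nf = (sigma_a/sigma_f')^(1/b)
2Nf = (412/671)^(1/-0.115)
2Nf = 69.495897
Nf = 34.75


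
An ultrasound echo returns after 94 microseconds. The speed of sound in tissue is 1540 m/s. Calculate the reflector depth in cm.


depth = c * t / 2
t = 94 us = 9.4000e-05 s
depth = 1540 * 9.4000e-05 / 2
depth = 0.07238 m = 7.238 cm


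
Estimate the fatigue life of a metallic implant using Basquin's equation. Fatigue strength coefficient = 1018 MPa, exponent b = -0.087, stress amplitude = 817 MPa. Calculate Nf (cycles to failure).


sigma_a = sigma_f' * (2Nf)^b
2Nf = (sigma_a/sigma_f')^(1/b)
2Nf = (817/1018)^(1/-0.087)
2Nf = 12.531319
Nf = 6.266


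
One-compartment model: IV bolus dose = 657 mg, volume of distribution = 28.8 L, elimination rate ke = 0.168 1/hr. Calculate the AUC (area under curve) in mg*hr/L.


C0 = Dose/Vd = 657/28.8 = 22.8125 mg/L
AUC = C0/ke = 22.8125/0.168
AUC = 135.8 mg*hr/L


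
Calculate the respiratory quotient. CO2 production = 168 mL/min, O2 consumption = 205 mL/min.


RQ = VCO2 / VO2
RQ = 168 / 205
RQ = 0.8195


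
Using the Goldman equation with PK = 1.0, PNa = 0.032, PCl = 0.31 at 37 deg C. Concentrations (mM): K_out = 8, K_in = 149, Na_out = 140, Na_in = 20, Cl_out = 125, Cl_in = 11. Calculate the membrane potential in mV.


Vm = (RT/F)*ln((PK*Ko + PNa*Nao + PCl*Cli)/(PK*Ki + PNa*Nai + PCl*Clo))
Numer = 15.89, Denom = 188.39
Vm = -66.09 mV


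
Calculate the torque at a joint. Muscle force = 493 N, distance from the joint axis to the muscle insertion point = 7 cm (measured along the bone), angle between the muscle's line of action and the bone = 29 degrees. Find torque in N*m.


Torque = F * d * sin(theta)   (moment arm = d*sin(theta))
d = 7 cm = 0.07 m
Torque = 493 * 0.07 * sin(29)
Torque = 16.73 N*m


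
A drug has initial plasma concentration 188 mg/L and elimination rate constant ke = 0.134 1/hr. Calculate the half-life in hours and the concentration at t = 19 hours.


t_half = ln(2) / ke = 0.693147 / 0.134 = 5.173 hr
C(t) = C0 * exp(-ke*t) = 188 * exp(-0.134*19)
C(19) = 14.74 mg/L


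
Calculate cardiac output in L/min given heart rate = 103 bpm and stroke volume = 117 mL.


CO = HR * SV
CO = 103 * 117 / 1000
CO = 12.05 L/min


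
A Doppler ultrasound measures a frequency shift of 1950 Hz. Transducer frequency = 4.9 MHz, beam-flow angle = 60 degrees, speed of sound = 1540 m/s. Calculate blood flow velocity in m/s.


v = fd * c / (2 * f0 * cos(theta))
v = 1950 * 1540 / (2 * 4.9000e+06 * cos(60))
v = 0.6129 m/s


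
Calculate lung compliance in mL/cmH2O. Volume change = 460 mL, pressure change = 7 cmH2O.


C = dV / dP
C = 460 / 7
C = 65.71 mL/cmH2O


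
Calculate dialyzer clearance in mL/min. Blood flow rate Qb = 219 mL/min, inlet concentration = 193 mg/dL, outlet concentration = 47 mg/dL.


K = Qb * (Cb_in - Cb_out) / Cb_in
K = 219 * (193 - 47) / 193
K = 165.7 mL/min


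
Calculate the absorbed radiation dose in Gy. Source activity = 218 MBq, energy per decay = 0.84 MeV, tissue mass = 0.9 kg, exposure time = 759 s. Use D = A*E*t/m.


A = 218 MBq = 2.1800e+08 Bq
E = 0.84 MeV = 1.34568e-13 J
D = A*E*t/m = 2.1800e+08*1.34568e-13*759/0.9
D = 0.02474 Gy


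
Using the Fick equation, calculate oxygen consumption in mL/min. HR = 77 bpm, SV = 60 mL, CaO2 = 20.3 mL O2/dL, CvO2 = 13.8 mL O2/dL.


CO = HR*SV = 77*60/1000 = 4.62 L/min
a-v O2 diff = 20.3 - 13.8 = 6.5 mL/dL
VO2 = CO * (CaO2-CvO2) * 10 dL/L
VO2 = 4.62 * 6.5 * 10
VO2 = 300.3 mL/min


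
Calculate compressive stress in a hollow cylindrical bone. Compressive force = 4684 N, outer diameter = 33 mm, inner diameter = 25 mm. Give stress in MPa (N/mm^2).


A = pi*(r_o^2 - r_i^2)
r_o = 16.5 mm, r_i = 12.5 mm
A = 364.425 mm^2
sigma = F/A = 4684 / 364.425
sigma = 12.85 MPa


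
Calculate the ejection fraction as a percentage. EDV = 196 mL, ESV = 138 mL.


SV = EDV - ESV = 196 - 138 = 58 mL
EF = SV/EDV * 100 = 58/196 * 100
EF = 29.59%


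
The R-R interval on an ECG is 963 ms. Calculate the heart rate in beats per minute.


HR = 60 / RR_interval(s)
RR = 963 ms = 0.963 s
HR = 60 / 0.963 = 62.31 bpm


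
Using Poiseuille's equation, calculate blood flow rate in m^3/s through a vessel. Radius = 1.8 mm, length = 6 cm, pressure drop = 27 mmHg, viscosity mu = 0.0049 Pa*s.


Q = pi*r^4*dP / (8*mu*L)
r = 0.0018 m, L = 0.06 m
dP = 27 mmHg = 3599.694 Pa
Q = 5.0474e-05 m^3/s


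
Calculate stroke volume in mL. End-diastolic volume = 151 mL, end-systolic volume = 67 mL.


SV = EDV - ESV
SV = 151 - 67
SV = 84 mL


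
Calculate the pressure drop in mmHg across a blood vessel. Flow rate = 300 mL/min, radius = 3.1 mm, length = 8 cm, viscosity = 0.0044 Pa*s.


dP = 8*mu*L*Q / (pi*r^4)
Q = 300 mL/min = 5e-06 m^3/s
dP = 48.5295 Pa = 48.5295 / 133.322 mmHg = 0.364 mmHg


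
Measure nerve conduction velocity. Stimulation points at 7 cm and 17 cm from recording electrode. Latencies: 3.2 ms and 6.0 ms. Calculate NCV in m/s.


Distance = (17 - 7) / 100 = 0.1 m
dt = (6.0 - 3.2) / 1000 = 0.0028 s
NCV = dist / dt = 35.71 m/s


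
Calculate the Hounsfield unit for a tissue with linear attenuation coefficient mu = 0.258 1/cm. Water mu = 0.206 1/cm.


HU = ((mu_tissue - mu_water) / mu_water) * 1000
HU = ((0.258 - 0.206) / 0.206) * 1000
HU = 252.4


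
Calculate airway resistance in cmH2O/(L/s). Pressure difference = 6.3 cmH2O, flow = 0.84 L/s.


R = dP / flow
R = 6.3 / 0.84
R = 7.5 cmH2O/(L/s)


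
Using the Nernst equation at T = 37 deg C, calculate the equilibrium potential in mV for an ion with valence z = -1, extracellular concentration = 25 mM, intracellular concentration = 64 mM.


E = (RT/(zF)) * ln(C_out/C_in)
T = 37 + 273.15 = 310.15 K
E = (8.314 * 310.15 / (-1 * 96485)) * ln(25/64)
E = 25.12 mV


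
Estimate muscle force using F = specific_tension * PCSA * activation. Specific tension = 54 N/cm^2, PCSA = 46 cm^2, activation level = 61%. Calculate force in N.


F = sigma * PCSA * activation
F = 54 * 46 * 0.61
F = 1515 N


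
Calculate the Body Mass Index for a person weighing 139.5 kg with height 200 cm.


BMI = weight / height^2
height = 200 cm = 2 m
BMI = 139.5 / 2^2
BMI = 34.88 kg/m^2


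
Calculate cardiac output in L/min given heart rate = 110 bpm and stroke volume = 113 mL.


CO = HR * SV
CO = 110 * 113 / 1000
CO = 12.43 L/min


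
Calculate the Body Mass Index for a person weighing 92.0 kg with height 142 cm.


BMI = weight / height^2
height = 142 cm = 1.42 m
BMI = 92.0 / 1.42^2
BMI = 45.63 kg/m^2


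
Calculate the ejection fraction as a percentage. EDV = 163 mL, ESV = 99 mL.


SV = EDV - ESV = 163 - 99 = 64 mL
EF = SV/EDV * 100 = 64/163 * 100
EF = 39.26%


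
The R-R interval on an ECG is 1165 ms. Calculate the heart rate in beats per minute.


HR = 60 / RR_interval(s)
RR = 1165 ms = 1.165 s
HR = 60 / 1.165 = 51.5 bpm


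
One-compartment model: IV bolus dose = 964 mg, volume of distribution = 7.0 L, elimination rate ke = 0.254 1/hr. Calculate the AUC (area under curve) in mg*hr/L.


C0 = Dose/Vd = 964/7.0 = 137.714 mg/L
AUC = C0/ke = 137.714/0.254
AUC = 542.2 mg*hr/L


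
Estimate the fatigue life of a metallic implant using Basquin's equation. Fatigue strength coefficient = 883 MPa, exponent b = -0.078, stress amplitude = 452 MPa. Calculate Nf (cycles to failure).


sigma_a = sigma_f' * (2Nf)^b
2Nf = (sigma_a/sigma_f')^(1/b)
2Nf = (452/883)^(1/-0.078)
2Nf = 5351.686
Nf = 2676


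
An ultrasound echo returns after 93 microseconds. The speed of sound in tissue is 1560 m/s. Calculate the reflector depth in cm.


depth = c * t / 2
t = 93 us = 9.3000e-05 s
depth = 1560 * 9.3000e-05 / 2
depth = 0.07254 m = 7.254 cm


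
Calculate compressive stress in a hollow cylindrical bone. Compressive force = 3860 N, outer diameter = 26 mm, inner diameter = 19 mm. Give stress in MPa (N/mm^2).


A = pi*(r_o^2 - r_i^2)
r_o = 13 mm, r_i = 9.5 mm
A = 247.4 mm^2
sigma = F/A = 3860 / 247.4
sigma = 15.6 MPa


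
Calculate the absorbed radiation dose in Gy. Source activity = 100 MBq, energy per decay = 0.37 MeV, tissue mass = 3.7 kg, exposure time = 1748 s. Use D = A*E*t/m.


A = 100 MBq = 1.0000e+08 Bq
E = 0.37 MeV = 5.9274e-14 J
D = A*E*t/m = 1.0000e+08*5.9274e-14*1748/3.7
D = 0.0028 Gy


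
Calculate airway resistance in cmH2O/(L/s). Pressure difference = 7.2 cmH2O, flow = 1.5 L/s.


R = dP / flow
R = 7.2 / 1.5
R = 4.8 cmH2O/(L/s)


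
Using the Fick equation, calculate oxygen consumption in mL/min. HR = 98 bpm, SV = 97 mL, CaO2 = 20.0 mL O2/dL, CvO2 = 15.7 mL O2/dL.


CO = HR*SV = 98*97/1000 = 9.506 L/min
a-v O2 diff = 20.0 - 15.7 = 4.3 mL/dL
VO2 = CO * (CaO2-CvO2) * 10 dL/L
VO2 = 9.506 * 4.3 * 10
VO2 = 408.8 mL/min


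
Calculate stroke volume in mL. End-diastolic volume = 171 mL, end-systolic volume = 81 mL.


SV = EDV - ESV
SV = 171 - 81
SV = 90 mL


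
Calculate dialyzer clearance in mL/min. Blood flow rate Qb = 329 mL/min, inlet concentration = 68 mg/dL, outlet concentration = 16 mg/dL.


K = Qb * (Cb_in - Cb_out) / Cb_in
K = 329 * (68 - 16) / 68
K = 251.6 mL/min


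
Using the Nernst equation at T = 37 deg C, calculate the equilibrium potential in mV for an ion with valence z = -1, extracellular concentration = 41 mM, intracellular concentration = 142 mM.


E = (RT/(zF)) * ln(C_out/C_in)
T = 37 + 273.15 = 310.15 K
E = (8.314 * 310.15 / (-1 * 96485)) * ln(41/142)
E = 33.2 mV


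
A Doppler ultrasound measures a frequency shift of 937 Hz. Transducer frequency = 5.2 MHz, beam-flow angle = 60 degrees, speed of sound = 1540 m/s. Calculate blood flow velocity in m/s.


v = fd * c / (2 * f0 * cos(theta))
v = 937 * 1540 / (2 * 5.2000e+06 * cos(60))
v = 0.2775 m/s


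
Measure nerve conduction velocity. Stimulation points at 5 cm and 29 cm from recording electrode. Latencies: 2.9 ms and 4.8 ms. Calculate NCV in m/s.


Distance = (29 - 5) / 100 = 0.24 m
dt = (4.8 - 2.9) / 1000 = 0.0019 s
NCV = dist / dt = 126.3 m/s


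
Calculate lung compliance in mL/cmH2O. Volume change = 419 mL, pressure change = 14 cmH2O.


C = dV / dP
C = 419 / 14
C = 29.93 mL/cmH2O


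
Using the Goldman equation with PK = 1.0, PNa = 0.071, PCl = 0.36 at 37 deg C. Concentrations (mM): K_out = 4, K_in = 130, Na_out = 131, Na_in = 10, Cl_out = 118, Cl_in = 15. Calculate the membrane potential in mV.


Vm = (RT/F)*ln((PK*Ko + PNa*Nao + PCl*Cli)/(PK*Ki + PNa*Nai + PCl*Clo))
Numer = 18.701, Denom = 173.19
Vm = -59.49 mV


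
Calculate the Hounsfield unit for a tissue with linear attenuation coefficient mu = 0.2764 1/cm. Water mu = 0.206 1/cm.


HU = ((mu_tissue - mu_water) / mu_water) * 1000
HU = ((0.2764 - 0.206) / 0.206) * 1000
HU = 341.7


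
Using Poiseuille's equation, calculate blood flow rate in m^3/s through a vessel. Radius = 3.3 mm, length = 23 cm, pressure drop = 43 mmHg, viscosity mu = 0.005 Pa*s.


Q = pi*r^4*dP / (8*mu*L)
r = 0.0033 m, L = 0.23 m
dP = 43 mmHg = 5732.846 Pa
Q = 2.3216e-04 m^3/s


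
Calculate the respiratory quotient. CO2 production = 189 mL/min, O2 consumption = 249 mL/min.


RQ = VCO2 / VO2
RQ = 189 / 249
RQ = 0.759


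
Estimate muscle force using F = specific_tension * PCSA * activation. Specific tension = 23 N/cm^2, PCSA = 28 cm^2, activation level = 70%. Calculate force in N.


F = sigma * PCSA * activation
F = 23 * 28 * 0.7
F = 450.8 N


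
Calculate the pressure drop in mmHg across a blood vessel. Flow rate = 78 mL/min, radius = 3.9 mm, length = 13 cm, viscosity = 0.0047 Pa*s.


dP = 8*mu*L*Q / (pi*r^4)
Q = 78 mL/min = 1.3e-06 m^3/s
dP = 8.74312 Pa = 8.74312 / 133.322 mmHg = 0.06558 mmHg


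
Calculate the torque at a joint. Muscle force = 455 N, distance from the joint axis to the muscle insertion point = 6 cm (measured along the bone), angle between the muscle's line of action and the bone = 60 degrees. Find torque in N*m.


Torque = F * d * sin(theta)   (moment arm = d*sin(theta))
d = 6 cm = 0.06 m
Torque = 455 * 0.06 * sin(60)
Torque = 23.64 N*m


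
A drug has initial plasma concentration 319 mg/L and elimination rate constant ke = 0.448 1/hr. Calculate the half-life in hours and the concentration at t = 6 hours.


t_half = ln(2) / ke = 0.693147 / 0.448 = 1.547 hr
C(t) = C0 * exp(-ke*t) = 319 * exp(-0.448*6)
C(6) = 21.7 mg/L


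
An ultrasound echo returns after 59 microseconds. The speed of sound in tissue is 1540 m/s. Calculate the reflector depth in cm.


depth = c * t / 2
t = 59 us = 5.9000e-05 s
depth = 1540 * 5.9000e-05 / 2
depth = 0.04543 m = 4.543 cm


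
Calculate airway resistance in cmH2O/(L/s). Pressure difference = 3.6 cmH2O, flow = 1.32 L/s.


R = dP / flow
R = 3.6 / 1.32
R = 2.727 cmH2O/(L/s)


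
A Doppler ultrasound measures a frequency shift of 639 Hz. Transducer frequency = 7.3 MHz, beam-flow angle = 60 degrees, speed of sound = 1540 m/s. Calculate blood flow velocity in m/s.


v = fd * c / (2 * f0 * cos(theta))
v = 639 * 1540 / (2 * 7.3000e+06 * cos(60))
v = 0.1348 m/s


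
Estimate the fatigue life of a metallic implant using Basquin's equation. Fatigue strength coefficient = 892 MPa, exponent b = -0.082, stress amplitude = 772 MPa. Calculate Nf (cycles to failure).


sigma_a = sigma_f' * (2Nf)^b
2Nf = (sigma_a/sigma_f')^(1/b)
2Nf = (772/892)^(1/-0.082)
2Nf = 5.8239022
Nf = 2.912


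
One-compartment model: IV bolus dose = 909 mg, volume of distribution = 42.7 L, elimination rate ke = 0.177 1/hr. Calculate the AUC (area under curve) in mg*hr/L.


C0 = Dose/Vd = 909/42.7 = 21.2881 mg/L
AUC = C0/ke = 21.2881/0.177
AUC = 120.3 mg*hr/L


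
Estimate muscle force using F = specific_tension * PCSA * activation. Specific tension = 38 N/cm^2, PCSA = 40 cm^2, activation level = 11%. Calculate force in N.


F = sigma * PCSA * activation
F = 38 * 40 * 0.11
F = 167.2 N


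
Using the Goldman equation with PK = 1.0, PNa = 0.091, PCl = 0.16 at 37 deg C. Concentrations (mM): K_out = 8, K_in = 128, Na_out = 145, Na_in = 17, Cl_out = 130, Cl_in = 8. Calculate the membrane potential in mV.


Vm = (RT/F)*ln((PK*Ko + PNa*Nao + PCl*Cli)/(PK*Ki + PNa*Nai + PCl*Clo))
Numer = 22.475, Denom = 150.347
Vm = -50.79 mV


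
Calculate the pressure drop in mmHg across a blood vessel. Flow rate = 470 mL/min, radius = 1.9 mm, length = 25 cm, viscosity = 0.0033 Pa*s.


dP = 8*mu*L*Q / (pi*r^4)
Q = 470 mL/min = 7.83333e-06 m^3/s
dP = 1262.78 Pa = 1262.78 / 133.322 mmHg = 9.472 mmHg


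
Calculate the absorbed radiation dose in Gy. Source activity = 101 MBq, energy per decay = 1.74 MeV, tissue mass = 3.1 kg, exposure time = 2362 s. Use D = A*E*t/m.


A = 101 MBq = 1.0100e+08 Bq
E = 1.74 MeV = 2.78748e-13 J
D = A*E*t/m = 1.0100e+08*2.78748e-13*2362/3.1
D = 0.02145 Gy


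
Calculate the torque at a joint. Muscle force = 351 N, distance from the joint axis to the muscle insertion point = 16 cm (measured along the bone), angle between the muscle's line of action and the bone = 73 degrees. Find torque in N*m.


Torque = F * d * sin(theta)   (moment arm = d*sin(theta))
d = 16 cm = 0.16 m
Torque = 351 * 0.16 * sin(73)
Torque = 53.71 N*m


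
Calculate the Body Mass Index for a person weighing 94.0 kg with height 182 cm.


BMI = weight / height^2
height = 182 cm = 1.82 m
BMI = 94.0 / 1.82^2
BMI = 28.38 kg/m^2


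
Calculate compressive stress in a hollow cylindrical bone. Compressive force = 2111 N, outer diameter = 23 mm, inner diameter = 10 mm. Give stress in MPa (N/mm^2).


A = pi*(r_o^2 - r_i^2)
r_o = 11.5 mm, r_i = 5 mm
A = 336.936 mm^2
sigma = F/A = 2111 / 336.936
sigma = 6.265 MPa


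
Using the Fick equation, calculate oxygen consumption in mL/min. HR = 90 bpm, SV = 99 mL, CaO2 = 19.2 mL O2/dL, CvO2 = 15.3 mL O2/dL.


CO = HR*SV = 90*99/1000 = 8.91 L/min
a-v O2 diff = 19.2 - 15.3 = 3.9 mL/dL
VO2 = CO * (CaO2-CvO2) * 10 dL/L
VO2 = 8.91 * 3.9 * 10
VO2 = 347.5 mL/min


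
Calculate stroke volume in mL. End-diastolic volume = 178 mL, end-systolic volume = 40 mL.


SV = EDV - ESV
SV = 178 - 40
SV = 138 mL


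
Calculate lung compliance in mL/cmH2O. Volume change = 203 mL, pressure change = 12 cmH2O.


C = dV / dP
C = 203 / 12
C = 16.92 mL/cmH2O


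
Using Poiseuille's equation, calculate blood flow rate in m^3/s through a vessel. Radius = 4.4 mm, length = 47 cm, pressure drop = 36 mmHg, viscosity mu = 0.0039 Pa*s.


Q = pi*r^4*dP / (8*mu*L)
r = 0.0044 m, L = 0.47 m
dP = 36 mmHg = 4799.592 Pa
Q = 3.8540e-04 m^3/s


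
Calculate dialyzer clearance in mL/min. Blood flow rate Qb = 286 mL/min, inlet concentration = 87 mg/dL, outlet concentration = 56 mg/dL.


K = Qb * (Cb_in - Cb_out) / Cb_in
K = 286 * (87 - 56) / 87
K = 101.9 mL/min


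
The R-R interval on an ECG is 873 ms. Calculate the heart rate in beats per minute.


HR = 60 / RR_interval(s)
RR = 873 ms = 0.873 s
HR = 60 / 0.873 = 68.73 bpm


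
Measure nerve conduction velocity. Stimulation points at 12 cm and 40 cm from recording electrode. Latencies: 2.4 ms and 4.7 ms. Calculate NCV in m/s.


Distance = (40 - 12) / 100 = 0.28 m
dt = (4.7 - 2.4) / 1000 = 0.0023 s
NCV = dist / dt = 121.7 m/s


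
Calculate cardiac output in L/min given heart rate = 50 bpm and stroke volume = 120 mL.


CO = HR * SV
CO = 50 * 120 / 1000
CO = 6 L/min


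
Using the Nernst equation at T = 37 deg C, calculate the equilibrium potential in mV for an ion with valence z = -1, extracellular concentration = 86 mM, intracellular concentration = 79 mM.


E = (RT/(zF)) * ln(C_out/C_in)
T = 37 + 273.15 = 310.15 K
E = (8.314 * 310.15 / (-1 * 96485)) * ln(86/79)
E = -2.269 mV


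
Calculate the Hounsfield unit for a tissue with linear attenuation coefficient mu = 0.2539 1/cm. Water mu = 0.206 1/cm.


HU = ((mu_tissue - mu_water) / mu_water) * 1000
HU = ((0.2539 - 0.206) / 0.206) * 1000
HU = 232.5


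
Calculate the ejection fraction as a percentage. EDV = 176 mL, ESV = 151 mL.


SV = EDV - ESV = 176 - 151 = 25 mL
EF = SV/EDV * 100 = 25/176 * 100
EF = 14.2%


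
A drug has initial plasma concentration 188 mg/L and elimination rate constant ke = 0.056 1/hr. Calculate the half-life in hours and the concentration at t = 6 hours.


t_half = ln(2) / ke = 0.693147 / 0.056 = 12.38 hr
C(t) = C0 * exp(-ke*t) = 188 * exp(-0.056*6)
C(6) = 134.3 mg/L


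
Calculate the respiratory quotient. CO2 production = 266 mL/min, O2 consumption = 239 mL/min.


RQ = VCO2 / VO2
RQ = 266 / 239
RQ = 1.113


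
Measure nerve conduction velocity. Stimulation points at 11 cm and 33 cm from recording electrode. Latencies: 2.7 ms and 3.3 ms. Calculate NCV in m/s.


Distance = (33 - 11) / 100 = 0.22 m
dt = (3.3 - 2.7) / 1000 = 6.0000e-04 s
NCV = dist / dt = 366.7 m/s


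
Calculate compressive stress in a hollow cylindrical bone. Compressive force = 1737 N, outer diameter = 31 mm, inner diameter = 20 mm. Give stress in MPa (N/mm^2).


A = pi*(r_o^2 - r_i^2)
r_o = 15.5 mm, r_i = 10 mm
A = 440.608 mm^2
sigma = F/A = 1737 / 440.608
sigma = 3.942 MPa
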